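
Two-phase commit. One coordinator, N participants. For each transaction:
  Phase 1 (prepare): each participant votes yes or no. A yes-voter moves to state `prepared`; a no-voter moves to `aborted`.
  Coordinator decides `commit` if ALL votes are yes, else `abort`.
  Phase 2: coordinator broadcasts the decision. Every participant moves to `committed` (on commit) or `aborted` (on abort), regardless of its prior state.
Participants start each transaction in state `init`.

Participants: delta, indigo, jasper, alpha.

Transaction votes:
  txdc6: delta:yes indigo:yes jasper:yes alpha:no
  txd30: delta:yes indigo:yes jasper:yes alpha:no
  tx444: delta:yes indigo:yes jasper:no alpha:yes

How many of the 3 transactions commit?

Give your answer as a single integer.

txdc6: no from alpha -> abort (commits=0)
txd30: no from alpha -> abort (commits=0)
tx444: no from jasper -> abort (commits=0)

Answer: 0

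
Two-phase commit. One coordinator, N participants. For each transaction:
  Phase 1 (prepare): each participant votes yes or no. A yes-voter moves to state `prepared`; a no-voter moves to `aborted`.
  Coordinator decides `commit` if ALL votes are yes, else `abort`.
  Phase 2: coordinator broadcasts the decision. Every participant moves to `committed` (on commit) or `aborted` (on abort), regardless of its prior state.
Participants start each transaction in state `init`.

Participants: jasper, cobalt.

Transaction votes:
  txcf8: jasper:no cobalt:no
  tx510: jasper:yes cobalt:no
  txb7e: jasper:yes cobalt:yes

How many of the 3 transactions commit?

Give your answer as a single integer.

Answer: 1

Derivation:
txcf8: no from jasper, cobalt -> abort (commits=0)
tx510: no from cobalt -> abort (commits=0)
txb7e: all yes -> commit (commits=1)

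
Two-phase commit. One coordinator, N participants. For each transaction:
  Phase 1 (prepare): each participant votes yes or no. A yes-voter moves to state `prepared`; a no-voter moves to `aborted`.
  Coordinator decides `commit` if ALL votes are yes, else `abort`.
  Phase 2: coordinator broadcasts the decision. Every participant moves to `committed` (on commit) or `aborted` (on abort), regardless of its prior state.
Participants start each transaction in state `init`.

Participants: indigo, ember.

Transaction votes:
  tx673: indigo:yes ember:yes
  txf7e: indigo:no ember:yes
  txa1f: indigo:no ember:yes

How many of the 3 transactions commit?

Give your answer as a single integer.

Answer: 1

Derivation:
tx673: all yes -> commit (commits=1)
txf7e: no from indigo -> abort (commits=1)
txa1f: no from indigo -> abort (commits=1)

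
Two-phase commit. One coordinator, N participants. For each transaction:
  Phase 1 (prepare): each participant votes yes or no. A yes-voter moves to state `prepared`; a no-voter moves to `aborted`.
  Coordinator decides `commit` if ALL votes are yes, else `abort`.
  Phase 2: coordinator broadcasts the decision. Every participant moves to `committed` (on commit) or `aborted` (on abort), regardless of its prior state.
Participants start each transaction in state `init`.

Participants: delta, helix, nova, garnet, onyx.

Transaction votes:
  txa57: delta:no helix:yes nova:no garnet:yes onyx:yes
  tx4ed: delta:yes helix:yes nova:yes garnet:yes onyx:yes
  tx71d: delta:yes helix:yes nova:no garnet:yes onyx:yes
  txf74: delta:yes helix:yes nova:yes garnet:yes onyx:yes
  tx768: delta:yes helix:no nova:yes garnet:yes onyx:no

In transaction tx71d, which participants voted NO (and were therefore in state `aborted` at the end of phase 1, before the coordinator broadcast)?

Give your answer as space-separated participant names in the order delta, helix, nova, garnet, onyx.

Txn tx71d phase 1: delta yes -> prepared; helix yes -> prepared; nova no -> aborted; garnet yes -> prepared; onyx yes -> prepared

Answer: nova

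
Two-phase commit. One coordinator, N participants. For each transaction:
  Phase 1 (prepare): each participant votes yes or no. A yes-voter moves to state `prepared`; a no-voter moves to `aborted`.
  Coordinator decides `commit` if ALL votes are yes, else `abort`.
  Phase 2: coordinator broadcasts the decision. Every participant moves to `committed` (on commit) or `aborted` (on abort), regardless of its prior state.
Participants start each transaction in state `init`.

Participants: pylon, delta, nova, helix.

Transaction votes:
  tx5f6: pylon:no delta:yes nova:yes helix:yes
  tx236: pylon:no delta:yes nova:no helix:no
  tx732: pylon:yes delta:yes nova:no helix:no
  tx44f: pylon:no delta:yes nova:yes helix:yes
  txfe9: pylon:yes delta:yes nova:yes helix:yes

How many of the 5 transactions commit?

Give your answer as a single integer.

tx5f6: no from pylon -> abort (commits=0)
tx236: no from pylon, nova, helix -> abort (commits=0)
tx732: no from nova, helix -> abort (commits=0)
tx44f: no from pylon -> abort (commits=0)
txfe9: all yes -> commit (commits=1)

Answer: 1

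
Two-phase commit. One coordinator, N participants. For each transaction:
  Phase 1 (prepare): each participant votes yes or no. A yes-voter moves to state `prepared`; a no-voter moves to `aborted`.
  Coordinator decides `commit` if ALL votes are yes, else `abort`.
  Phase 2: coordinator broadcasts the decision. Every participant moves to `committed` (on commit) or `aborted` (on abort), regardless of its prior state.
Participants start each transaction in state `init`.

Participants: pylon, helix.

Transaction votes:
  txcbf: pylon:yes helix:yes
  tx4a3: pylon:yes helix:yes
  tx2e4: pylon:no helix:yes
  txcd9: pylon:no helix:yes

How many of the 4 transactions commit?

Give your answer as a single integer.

Answer: 2

Derivation:
txcbf: all yes -> commit (commits=1)
tx4a3: all yes -> commit (commits=2)
tx2e4: no from pylon -> abort (commits=2)
txcd9: no from pylon -> abort (commits=2)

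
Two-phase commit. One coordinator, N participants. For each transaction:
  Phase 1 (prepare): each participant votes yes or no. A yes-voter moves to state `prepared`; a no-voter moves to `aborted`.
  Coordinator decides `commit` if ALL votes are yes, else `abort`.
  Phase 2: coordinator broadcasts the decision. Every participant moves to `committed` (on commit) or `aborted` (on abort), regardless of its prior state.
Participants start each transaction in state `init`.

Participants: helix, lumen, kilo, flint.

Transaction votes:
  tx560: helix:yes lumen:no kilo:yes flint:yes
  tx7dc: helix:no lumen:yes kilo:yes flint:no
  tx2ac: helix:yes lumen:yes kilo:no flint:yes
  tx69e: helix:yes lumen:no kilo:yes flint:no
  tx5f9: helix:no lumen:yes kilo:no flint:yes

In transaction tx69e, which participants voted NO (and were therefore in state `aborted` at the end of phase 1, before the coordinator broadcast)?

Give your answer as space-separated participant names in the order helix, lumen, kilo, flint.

Txn tx69e phase 1: helix yes -> prepared; lumen no -> aborted; kilo yes -> prepared; flint no -> aborted

Answer: lumen flint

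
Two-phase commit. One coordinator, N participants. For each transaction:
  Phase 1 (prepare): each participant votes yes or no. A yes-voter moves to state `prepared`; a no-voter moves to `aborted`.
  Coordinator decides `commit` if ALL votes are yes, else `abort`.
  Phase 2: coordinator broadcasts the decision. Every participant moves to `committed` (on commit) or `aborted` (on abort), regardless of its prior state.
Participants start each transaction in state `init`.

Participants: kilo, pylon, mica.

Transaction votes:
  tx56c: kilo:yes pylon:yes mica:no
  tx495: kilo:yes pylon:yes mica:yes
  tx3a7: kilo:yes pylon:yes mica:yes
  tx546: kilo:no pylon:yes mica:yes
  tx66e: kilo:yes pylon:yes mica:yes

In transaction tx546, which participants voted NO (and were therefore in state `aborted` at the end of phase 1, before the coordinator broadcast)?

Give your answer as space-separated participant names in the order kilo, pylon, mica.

Answer: kilo

Derivation:
Txn tx546 phase 1: kilo no -> aborted; pylon yes -> prepared; mica yes -> prepared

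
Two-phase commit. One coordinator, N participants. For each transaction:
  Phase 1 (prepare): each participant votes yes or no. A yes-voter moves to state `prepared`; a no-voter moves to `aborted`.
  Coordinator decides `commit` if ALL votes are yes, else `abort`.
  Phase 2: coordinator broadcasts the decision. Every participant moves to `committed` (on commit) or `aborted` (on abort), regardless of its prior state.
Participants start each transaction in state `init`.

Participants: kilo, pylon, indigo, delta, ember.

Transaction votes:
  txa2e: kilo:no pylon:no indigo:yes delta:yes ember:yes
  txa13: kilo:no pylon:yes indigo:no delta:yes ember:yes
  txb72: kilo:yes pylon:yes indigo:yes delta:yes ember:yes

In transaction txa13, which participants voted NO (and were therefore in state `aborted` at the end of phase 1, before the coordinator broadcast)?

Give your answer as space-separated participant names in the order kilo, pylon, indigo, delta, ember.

Txn txa13 phase 1: kilo no -> aborted; pylon yes -> prepared; indigo no -> aborted; delta yes -> prepared; ember yes -> prepared

Answer: kilo indigo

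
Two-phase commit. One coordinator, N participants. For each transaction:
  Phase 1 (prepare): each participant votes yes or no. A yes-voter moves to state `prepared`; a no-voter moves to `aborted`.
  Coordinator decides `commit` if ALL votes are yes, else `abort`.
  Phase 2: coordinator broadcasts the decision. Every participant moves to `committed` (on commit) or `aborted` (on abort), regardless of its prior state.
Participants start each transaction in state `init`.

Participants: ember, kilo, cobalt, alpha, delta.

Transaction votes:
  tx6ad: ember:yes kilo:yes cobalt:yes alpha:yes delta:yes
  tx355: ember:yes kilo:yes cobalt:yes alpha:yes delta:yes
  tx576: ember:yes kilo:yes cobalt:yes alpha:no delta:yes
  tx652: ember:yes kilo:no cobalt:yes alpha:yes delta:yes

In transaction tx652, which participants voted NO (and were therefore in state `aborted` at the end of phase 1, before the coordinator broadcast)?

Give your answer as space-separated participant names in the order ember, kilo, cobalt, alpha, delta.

Answer: kilo

Derivation:
Txn tx652 phase 1: ember yes -> prepared; kilo no -> aborted; cobalt yes -> prepared; alpha yes -> prepared; delta yes -> prepared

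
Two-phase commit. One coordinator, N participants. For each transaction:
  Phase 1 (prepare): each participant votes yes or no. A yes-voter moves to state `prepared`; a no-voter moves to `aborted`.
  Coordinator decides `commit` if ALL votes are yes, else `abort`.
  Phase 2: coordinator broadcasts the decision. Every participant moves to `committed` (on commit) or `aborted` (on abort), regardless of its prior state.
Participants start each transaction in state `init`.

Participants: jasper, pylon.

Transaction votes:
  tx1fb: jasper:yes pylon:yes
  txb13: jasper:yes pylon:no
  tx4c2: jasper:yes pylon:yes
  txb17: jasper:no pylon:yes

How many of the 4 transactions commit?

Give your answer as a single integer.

tx1fb: all yes -> commit (commits=1)
txb13: no from pylon -> abort (commits=1)
tx4c2: all yes -> commit (commits=2)
txb17: no from jasper -> abort (commits=2)

Answer: 2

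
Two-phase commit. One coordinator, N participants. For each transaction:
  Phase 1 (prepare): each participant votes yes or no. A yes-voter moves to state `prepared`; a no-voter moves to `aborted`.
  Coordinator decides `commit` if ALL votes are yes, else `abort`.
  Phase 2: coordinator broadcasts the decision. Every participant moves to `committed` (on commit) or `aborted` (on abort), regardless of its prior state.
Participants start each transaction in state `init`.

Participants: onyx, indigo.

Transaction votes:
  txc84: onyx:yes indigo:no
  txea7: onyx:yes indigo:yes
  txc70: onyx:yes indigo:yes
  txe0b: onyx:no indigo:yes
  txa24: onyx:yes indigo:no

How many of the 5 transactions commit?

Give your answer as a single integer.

Answer: 2

Derivation:
txc84: no from indigo -> abort (commits=0)
txea7: all yes -> commit (commits=1)
txc70: all yes -> commit (commits=2)
txe0b: no from onyx -> abort (commits=2)
txa24: no from indigo -> abort (commits=2)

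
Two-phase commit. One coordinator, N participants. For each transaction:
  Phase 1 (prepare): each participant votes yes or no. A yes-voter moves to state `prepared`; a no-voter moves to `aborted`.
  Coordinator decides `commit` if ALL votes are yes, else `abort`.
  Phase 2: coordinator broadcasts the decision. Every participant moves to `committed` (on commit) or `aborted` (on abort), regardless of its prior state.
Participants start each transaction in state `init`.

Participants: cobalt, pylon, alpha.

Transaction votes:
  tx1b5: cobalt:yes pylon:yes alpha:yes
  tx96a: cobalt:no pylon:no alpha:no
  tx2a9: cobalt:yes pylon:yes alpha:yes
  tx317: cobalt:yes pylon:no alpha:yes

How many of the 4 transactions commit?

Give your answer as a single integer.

tx1b5: all yes -> commit (commits=1)
tx96a: no from cobalt, pylon, alpha -> abort (commits=1)
tx2a9: all yes -> commit (commits=2)
tx317: no from pylon -> abort (commits=2)

Answer: 2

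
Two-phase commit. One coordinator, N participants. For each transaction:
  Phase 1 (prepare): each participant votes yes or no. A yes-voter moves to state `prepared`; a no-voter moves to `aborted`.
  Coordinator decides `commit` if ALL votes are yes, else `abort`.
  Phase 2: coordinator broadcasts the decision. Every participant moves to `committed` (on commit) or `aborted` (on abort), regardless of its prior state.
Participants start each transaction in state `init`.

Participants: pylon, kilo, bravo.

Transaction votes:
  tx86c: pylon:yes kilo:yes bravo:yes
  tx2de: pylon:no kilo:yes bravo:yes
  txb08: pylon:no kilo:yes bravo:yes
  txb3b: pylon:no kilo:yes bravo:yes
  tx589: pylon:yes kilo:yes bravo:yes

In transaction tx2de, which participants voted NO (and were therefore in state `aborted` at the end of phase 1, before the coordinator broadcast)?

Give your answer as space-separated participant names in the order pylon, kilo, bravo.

Answer: pylon

Derivation:
Txn tx2de phase 1: pylon no -> aborted; kilo yes -> prepared; bravo yes -> prepared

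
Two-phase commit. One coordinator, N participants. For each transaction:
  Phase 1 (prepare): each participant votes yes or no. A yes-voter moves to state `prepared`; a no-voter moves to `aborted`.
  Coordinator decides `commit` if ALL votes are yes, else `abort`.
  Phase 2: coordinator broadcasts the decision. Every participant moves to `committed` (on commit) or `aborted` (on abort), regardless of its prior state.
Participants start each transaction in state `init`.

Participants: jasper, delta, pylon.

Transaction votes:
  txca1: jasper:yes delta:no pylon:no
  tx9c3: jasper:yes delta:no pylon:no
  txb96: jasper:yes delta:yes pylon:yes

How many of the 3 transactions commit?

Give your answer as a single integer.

txca1: no from delta, pylon -> abort (commits=0)
tx9c3: no from delta, pylon -> abort (commits=0)
txb96: all yes -> commit (commits=1)

Answer: 1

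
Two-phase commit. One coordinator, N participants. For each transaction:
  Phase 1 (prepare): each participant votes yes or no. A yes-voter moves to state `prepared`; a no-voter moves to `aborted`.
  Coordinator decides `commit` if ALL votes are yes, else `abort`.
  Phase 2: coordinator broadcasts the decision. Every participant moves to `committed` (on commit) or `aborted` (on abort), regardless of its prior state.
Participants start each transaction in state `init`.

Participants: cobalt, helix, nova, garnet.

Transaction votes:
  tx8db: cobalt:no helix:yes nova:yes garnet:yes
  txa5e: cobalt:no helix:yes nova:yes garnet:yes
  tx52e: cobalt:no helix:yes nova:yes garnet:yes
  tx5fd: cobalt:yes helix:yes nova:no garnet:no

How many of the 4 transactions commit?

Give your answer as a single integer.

tx8db: no from cobalt -> abort (commits=0)
txa5e: no from cobalt -> abort (commits=0)
tx52e: no from cobalt -> abort (commits=0)
tx5fd: no from nova, garnet -> abort (commits=0)

Answer: 0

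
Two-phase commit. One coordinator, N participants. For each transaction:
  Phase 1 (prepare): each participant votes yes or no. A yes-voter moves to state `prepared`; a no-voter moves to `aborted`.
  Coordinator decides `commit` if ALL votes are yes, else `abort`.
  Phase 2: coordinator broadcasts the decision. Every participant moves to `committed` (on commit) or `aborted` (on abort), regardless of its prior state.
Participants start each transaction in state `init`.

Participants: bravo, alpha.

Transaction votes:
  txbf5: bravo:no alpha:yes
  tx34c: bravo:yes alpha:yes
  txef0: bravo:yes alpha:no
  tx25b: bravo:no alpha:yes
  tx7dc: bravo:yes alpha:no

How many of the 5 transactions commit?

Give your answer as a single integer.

Answer: 1

Derivation:
txbf5: no from bravo -> abort (commits=0)
tx34c: all yes -> commit (commits=1)
txef0: no from alpha -> abort (commits=1)
tx25b: no from bravo -> abort (commits=1)
tx7dc: no from alpha -> abort (commits=1)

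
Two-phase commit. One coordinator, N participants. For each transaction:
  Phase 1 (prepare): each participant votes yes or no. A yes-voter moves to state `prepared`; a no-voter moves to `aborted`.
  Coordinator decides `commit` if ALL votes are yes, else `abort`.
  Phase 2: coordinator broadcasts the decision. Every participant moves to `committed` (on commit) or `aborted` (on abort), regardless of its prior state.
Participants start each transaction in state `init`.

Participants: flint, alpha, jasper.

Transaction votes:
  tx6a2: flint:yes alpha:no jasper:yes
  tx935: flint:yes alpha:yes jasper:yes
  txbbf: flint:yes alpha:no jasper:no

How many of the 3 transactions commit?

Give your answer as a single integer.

tx6a2: no from alpha -> abort (commits=0)
tx935: all yes -> commit (commits=1)
txbbf: no from alpha, jasper -> abort (commits=1)

Answer: 1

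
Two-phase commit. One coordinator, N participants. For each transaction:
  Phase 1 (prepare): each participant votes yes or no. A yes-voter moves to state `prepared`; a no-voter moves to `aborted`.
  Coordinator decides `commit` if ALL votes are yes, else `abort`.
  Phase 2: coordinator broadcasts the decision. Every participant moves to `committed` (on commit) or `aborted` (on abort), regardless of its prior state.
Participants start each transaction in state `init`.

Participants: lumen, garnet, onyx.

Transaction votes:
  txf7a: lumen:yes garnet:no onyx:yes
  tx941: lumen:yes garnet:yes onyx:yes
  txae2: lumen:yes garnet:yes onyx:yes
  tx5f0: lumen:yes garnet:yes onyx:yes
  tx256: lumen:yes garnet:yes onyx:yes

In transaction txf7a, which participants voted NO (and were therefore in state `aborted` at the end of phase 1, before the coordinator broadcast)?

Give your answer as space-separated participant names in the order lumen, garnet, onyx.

Txn txf7a phase 1: lumen yes -> prepared; garnet no -> aborted; onyx yes -> prepared

Answer: garnet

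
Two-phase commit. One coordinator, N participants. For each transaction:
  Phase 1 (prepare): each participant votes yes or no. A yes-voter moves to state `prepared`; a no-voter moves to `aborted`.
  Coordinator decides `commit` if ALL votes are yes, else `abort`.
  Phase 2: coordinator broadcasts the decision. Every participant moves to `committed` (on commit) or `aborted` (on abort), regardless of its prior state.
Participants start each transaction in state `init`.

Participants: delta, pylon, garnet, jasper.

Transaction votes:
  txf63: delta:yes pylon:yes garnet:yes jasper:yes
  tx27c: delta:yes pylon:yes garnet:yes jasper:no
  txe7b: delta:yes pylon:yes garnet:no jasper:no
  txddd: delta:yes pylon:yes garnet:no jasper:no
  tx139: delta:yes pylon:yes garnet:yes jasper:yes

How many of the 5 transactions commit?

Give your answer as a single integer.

Answer: 2

Derivation:
txf63: all yes -> commit (commits=1)
tx27c: no from jasper -> abort (commits=1)
txe7b: no from garnet, jasper -> abort (commits=1)
txddd: no from garnet, jasper -> abort (commits=1)
tx139: all yes -> commit (commits=2)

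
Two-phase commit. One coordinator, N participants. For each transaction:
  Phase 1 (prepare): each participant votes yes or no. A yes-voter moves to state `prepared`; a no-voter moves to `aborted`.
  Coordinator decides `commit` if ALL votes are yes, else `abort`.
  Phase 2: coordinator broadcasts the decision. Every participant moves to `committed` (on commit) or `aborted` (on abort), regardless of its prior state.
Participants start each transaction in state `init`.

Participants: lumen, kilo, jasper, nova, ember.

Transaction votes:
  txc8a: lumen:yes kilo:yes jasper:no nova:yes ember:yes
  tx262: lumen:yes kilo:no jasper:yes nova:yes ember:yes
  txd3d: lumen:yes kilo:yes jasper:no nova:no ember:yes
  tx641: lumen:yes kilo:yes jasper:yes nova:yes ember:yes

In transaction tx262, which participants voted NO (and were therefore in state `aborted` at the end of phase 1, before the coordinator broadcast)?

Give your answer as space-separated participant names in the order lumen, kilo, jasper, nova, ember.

Txn tx262 phase 1: lumen yes -> prepared; kilo no -> aborted; jasper yes -> prepared; nova yes -> prepared; ember yes -> prepared

Answer: kilo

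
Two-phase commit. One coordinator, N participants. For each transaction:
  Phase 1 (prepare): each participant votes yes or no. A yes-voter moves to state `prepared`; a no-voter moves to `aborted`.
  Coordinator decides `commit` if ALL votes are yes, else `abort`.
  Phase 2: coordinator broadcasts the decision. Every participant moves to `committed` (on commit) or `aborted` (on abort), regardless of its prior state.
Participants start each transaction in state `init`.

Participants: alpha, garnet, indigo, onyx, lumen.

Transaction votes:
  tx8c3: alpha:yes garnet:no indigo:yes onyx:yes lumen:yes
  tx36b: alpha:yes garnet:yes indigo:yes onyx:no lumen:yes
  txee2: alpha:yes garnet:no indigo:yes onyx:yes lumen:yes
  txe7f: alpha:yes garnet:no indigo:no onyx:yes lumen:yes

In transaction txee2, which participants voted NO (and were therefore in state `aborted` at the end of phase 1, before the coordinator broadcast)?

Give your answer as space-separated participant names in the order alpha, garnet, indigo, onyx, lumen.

Txn txee2 phase 1: alpha yes -> prepared; garnet no -> aborted; indigo yes -> prepared; onyx yes -> prepared; lumen yes -> prepared

Answer: garnet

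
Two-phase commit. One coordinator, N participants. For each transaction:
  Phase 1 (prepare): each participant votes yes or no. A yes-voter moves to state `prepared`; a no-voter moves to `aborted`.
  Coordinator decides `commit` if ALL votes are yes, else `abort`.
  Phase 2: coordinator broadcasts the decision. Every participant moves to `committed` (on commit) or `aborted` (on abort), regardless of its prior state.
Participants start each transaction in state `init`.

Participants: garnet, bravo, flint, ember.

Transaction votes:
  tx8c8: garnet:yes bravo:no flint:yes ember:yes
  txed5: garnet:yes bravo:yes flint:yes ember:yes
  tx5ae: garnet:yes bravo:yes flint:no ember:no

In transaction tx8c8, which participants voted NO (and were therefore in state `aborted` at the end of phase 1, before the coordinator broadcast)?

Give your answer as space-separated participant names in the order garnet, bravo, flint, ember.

Txn tx8c8 phase 1: garnet yes -> prepared; bravo no -> aborted; flint yes -> prepared; ember yes -> prepared

Answer: bravo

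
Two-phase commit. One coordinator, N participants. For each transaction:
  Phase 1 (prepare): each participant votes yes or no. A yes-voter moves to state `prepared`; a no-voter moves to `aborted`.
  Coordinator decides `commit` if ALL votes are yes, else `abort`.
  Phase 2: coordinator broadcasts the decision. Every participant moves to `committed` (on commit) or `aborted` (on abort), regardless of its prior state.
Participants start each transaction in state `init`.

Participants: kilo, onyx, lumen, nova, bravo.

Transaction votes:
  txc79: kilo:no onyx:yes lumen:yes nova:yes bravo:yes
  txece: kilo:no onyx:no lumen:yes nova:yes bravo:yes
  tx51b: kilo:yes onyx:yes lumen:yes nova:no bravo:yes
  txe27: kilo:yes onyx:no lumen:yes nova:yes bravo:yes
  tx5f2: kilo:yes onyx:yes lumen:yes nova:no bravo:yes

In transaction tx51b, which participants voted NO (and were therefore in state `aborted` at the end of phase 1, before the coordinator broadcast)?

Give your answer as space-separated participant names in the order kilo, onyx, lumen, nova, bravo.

Answer: nova

Derivation:
Txn tx51b phase 1: kilo yes -> prepared; onyx yes -> prepared; lumen yes -> prepared; nova no -> aborted; bravo yes -> prepared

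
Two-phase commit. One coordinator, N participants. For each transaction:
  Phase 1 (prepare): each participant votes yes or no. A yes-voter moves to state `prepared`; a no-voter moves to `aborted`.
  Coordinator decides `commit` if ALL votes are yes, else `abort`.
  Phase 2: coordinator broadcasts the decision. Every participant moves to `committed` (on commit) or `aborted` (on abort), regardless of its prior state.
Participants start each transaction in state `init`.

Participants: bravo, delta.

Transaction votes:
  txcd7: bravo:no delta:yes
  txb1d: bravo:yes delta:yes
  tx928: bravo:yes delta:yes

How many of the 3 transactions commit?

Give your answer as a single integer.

txcd7: no from bravo -> abort (commits=0)
txb1d: all yes -> commit (commits=1)
tx928: all yes -> commit (commits=2)

Answer: 2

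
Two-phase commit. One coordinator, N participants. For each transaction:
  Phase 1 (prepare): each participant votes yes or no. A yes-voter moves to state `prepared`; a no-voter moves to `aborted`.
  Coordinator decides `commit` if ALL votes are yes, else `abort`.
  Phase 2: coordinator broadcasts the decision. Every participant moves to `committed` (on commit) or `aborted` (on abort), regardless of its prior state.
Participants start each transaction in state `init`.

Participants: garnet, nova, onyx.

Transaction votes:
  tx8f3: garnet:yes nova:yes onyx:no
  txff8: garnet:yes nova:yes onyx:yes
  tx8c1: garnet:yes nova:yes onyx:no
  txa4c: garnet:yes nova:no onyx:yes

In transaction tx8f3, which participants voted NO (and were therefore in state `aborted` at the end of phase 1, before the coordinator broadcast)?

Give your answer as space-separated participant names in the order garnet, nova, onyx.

Txn tx8f3 phase 1: garnet yes -> prepared; nova yes -> prepared; onyx no -> aborted

Answer: onyx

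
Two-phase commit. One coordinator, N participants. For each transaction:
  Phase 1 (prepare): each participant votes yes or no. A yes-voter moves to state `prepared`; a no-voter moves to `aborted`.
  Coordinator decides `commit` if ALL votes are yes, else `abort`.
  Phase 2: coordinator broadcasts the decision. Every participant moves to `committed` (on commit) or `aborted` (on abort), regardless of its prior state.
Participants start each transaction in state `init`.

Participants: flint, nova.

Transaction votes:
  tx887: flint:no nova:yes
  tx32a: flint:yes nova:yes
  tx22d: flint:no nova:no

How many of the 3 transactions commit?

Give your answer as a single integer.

Answer: 1

Derivation:
tx887: no from flint -> abort (commits=0)
tx32a: all yes -> commit (commits=1)
tx22d: no from flint, nova -> abort (commits=1)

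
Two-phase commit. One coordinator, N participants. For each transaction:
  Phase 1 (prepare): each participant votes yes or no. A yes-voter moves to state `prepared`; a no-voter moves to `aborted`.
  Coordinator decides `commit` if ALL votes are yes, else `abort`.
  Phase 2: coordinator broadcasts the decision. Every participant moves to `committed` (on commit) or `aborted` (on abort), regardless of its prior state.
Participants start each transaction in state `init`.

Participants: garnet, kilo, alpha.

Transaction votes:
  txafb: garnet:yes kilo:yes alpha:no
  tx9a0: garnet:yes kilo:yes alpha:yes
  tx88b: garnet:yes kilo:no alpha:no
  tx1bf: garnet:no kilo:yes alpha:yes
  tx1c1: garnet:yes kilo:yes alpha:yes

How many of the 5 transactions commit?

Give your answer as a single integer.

Answer: 2

Derivation:
txafb: no from alpha -> abort (commits=0)
tx9a0: all yes -> commit (commits=1)
tx88b: no from kilo, alpha -> abort (commits=1)
tx1bf: no from garnet -> abort (commits=1)
tx1c1: all yes -> commit (commits=2)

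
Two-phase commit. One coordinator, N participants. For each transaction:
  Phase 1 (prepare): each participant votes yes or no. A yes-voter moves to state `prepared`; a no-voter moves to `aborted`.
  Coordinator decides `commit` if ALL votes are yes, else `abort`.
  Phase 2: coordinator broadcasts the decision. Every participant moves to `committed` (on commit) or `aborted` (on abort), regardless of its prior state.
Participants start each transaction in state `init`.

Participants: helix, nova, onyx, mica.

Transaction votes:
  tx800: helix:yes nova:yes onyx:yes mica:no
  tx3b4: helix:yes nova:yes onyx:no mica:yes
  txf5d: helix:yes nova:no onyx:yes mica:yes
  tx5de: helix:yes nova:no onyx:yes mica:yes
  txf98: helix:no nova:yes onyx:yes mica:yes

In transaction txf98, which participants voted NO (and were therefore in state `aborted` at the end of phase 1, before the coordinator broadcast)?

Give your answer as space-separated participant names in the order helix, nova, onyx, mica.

Txn txf98 phase 1: helix no -> aborted; nova yes -> prepared; onyx yes -> prepared; mica yes -> prepared

Answer: helix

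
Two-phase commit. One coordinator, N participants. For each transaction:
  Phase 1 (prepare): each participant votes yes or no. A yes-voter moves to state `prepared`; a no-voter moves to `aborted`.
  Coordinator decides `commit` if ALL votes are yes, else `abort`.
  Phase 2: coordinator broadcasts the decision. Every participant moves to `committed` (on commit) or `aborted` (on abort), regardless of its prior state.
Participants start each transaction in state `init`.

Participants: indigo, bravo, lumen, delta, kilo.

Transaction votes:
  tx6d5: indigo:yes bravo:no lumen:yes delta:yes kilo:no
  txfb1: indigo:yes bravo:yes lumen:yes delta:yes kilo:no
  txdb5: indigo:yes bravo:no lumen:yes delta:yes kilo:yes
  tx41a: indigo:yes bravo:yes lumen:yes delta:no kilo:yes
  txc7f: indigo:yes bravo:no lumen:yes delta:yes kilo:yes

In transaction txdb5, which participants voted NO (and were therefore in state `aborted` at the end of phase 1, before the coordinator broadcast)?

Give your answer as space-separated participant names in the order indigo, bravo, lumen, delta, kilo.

Answer: bravo

Derivation:
Txn txdb5 phase 1: indigo yes -> prepared; bravo no -> aborted; lumen yes -> prepared; delta yes -> prepared; kilo yes -> prepared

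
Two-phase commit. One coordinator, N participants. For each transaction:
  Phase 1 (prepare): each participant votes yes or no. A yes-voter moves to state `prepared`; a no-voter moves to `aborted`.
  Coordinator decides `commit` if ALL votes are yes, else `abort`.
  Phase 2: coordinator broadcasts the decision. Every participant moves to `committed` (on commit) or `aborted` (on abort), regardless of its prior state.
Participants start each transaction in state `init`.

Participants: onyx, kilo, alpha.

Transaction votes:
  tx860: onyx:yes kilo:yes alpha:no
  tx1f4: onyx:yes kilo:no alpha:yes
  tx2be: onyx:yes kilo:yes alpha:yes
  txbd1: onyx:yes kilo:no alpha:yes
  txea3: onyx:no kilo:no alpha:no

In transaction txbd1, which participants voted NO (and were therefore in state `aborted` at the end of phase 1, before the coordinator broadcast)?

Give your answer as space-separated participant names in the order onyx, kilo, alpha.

Answer: kilo

Derivation:
Txn txbd1 phase 1: onyx yes -> prepared; kilo no -> aborted; alpha yes -> prepared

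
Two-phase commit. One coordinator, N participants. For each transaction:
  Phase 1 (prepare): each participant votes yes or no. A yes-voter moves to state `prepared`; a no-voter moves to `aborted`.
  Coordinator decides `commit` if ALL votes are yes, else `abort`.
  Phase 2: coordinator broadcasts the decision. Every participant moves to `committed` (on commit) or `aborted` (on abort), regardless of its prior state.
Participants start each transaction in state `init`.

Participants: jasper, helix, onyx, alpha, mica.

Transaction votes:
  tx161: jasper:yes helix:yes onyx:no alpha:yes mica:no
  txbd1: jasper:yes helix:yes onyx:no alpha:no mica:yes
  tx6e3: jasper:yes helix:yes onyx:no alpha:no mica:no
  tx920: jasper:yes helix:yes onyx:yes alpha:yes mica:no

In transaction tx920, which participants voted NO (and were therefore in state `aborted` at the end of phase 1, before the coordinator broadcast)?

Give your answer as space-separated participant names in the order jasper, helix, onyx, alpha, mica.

Answer: mica

Derivation:
Txn tx920 phase 1: jasper yes -> prepared; helix yes -> prepared; onyx yes -> prepared; alpha yes -> prepared; mica no -> aborted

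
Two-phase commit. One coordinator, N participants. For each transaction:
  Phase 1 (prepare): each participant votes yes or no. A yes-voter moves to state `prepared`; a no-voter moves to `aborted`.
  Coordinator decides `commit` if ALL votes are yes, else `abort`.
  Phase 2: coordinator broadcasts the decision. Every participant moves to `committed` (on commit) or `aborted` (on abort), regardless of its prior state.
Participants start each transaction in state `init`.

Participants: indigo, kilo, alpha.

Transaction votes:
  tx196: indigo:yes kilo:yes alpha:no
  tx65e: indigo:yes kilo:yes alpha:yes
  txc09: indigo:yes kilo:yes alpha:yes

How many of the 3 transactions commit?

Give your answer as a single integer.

Answer: 2

Derivation:
tx196: no from alpha -> abort (commits=0)
tx65e: all yes -> commit (commits=1)
txc09: all yes -> commit (commits=2)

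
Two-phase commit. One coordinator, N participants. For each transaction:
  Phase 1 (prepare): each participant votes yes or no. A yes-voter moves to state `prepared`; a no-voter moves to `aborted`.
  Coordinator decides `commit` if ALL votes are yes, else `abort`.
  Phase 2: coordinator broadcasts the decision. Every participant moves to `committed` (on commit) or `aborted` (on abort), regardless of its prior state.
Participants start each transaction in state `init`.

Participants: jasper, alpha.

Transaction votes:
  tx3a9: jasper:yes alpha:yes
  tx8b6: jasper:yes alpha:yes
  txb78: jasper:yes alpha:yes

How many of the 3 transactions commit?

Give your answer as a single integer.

tx3a9: all yes -> commit (commits=1)
tx8b6: all yes -> commit (commits=2)
txb78: all yes -> commit (commits=3)

Answer: 3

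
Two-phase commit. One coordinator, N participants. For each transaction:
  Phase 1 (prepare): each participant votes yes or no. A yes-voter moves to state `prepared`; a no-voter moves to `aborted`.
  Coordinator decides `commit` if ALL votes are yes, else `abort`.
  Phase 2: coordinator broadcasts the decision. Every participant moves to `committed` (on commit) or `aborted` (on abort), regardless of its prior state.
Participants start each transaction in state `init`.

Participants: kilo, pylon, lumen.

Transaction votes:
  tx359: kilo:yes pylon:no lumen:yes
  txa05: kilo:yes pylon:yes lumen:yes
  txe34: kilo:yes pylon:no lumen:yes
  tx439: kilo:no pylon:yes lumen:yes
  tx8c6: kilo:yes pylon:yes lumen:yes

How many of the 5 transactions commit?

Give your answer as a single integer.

tx359: no from pylon -> abort (commits=0)
txa05: all yes -> commit (commits=1)
txe34: no from pylon -> abort (commits=1)
tx439: no from kilo -> abort (commits=1)
tx8c6: all yes -> commit (commits=2)

Answer: 2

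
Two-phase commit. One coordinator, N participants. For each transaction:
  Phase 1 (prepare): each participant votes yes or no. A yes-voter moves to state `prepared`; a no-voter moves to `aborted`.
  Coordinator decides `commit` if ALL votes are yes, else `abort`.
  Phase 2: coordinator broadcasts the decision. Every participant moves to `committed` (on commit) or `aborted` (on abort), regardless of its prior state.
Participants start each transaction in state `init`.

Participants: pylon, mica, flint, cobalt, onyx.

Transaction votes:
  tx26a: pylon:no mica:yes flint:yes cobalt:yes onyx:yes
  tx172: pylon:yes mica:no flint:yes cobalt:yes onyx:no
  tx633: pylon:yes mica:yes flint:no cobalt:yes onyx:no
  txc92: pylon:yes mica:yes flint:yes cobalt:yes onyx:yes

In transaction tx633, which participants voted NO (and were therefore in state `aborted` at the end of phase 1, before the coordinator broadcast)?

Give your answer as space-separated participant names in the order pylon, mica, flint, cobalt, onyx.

Txn tx633 phase 1: pylon yes -> prepared; mica yes -> prepared; flint no -> aborted; cobalt yes -> prepared; onyx no -> aborted

Answer: flint onyx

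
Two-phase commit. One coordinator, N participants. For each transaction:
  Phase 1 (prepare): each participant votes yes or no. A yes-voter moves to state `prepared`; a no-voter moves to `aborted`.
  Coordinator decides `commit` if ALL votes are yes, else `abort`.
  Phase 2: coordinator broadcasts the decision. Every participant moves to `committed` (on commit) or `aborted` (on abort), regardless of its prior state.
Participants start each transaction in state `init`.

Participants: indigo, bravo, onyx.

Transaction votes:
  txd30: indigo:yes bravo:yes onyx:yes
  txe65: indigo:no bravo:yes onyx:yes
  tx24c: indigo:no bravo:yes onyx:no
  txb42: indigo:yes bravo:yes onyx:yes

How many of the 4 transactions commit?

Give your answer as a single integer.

txd30: all yes -> commit (commits=1)
txe65: no from indigo -> abort (commits=1)
tx24c: no from indigo, onyx -> abort (commits=1)
txb42: all yes -> commit (commits=2)

Answer: 2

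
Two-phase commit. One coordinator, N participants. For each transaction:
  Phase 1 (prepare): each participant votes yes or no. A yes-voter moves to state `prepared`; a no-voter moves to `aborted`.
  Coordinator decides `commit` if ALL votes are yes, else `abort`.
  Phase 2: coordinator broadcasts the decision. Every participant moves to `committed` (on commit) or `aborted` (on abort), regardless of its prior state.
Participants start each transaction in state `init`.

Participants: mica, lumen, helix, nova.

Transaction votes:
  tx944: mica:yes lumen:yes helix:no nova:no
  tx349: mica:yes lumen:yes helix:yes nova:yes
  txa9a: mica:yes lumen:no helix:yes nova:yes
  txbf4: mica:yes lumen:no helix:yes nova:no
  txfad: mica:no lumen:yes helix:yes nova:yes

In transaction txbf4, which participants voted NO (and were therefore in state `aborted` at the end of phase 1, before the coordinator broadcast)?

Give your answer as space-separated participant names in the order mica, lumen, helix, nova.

Answer: lumen nova

Derivation:
Txn txbf4 phase 1: mica yes -> prepared; lumen no -> aborted; helix yes -> prepared; nova no -> aborted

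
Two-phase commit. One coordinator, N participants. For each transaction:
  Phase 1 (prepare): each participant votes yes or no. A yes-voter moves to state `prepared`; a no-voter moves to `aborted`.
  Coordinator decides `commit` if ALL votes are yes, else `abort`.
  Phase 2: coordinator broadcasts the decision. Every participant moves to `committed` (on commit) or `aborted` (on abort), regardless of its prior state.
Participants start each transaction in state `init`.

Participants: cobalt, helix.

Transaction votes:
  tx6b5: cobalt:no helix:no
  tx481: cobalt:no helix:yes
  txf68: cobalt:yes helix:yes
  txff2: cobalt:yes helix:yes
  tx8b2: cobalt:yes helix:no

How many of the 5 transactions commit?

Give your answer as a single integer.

Answer: 2

Derivation:
tx6b5: no from cobalt, helix -> abort (commits=0)
tx481: no from cobalt -> abort (commits=0)
txf68: all yes -> commit (commits=1)
txff2: all yes -> commit (commits=2)
tx8b2: no from helix -> abort (commits=2)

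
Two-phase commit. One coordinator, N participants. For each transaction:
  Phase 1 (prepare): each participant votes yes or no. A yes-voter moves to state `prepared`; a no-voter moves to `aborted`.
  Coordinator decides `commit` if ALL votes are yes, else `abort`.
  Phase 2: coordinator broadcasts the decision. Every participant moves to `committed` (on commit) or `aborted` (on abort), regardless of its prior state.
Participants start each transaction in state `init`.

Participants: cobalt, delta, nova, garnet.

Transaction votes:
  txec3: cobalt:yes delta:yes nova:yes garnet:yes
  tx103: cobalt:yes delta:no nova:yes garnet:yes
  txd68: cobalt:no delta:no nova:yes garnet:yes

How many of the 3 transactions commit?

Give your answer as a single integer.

Answer: 1

Derivation:
txec3: all yes -> commit (commits=1)
tx103: no from delta -> abort (commits=1)
txd68: no from cobalt, delta -> abort (commits=1)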